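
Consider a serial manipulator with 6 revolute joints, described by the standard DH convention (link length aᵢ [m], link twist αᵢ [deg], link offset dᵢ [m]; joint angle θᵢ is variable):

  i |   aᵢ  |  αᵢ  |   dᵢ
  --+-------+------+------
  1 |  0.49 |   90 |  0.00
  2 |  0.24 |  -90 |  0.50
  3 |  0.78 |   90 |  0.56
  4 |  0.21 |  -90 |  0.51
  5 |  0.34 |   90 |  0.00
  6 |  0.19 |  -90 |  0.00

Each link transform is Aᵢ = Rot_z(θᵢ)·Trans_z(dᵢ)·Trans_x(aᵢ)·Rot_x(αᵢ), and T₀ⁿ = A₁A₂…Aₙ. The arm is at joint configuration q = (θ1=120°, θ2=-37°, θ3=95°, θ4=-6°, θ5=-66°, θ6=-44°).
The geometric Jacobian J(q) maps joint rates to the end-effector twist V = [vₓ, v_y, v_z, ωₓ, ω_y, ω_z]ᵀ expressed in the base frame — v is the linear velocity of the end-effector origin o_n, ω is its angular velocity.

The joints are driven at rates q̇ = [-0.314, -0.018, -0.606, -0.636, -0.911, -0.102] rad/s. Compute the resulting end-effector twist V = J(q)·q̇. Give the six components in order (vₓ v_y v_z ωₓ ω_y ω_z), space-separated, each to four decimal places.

0.8681 1.5010 -0.7739 0.7651 -1.2380 -1.1233

o_n = [-1.4385, 0.9999, -0.3413]
J₁: ẑ×o_n = [-0.9999, -1.4385, 0.0000], ω = ẑ
J2: z=[0.8660, 0.5000, 0.0000] o=[-0.2450, 0.4244, 0.0000] → [-0.1707, 0.2956, 1.0952, 0.8660, 0.5000, 0.0000]
J3: z=[-0.3009, 0.5212, 0.7986] o=[0.0922, 0.8403, -0.1444] → [-0.2300, -1.2817, 0.7498, -0.3009, 0.5212, 0.7986]
J4: z=[-0.4733, 0.6454, -0.5995] o=[-0.7221, 0.6967, 0.3437] → [-0.2603, 0.1053, 0.3189, -0.4733, 0.6454, -0.5995]
J5: z=[-0.3858, 0.4600, 0.7997] o=[-1.1298, 0.8978, 0.0314] → [-0.2531, -0.3907, 0.1026, -0.3858, 0.4600, 0.7997]
J6: z=[0.5310, 0.8196, -0.2152] o=[-1.3863, 1.0139, -0.1592] → [-0.1523, 0.1080, 0.0353, 0.5310, 0.8196, -0.2152]
V = J·q̇ = [0.8681, 1.5010, -0.7739, 0.7651, -1.2380, -1.1233]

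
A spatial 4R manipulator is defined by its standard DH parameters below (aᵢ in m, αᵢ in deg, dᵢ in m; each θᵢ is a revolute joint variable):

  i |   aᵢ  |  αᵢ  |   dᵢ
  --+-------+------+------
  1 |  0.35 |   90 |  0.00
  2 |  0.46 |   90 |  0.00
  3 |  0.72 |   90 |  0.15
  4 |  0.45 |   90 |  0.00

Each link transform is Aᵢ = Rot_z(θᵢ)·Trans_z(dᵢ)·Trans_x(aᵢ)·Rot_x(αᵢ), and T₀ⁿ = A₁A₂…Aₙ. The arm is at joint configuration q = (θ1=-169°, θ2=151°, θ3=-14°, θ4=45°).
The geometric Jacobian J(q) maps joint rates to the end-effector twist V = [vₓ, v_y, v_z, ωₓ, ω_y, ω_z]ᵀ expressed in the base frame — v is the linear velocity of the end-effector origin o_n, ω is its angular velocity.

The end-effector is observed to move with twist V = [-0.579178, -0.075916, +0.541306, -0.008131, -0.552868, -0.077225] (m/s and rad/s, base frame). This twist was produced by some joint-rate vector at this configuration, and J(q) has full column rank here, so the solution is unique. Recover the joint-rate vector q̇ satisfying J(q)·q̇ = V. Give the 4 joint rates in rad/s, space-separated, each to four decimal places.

-0.2510 -0.4810 0.2070 0.0620

o_n = [0.7413, -0.1118, 1.1209]
J₁: ẑ×o_n = [0.1118, 0.7413, -0.0000], ω = ẑ
J2: z=[-0.1908, 0.9816, 0.0000] o=[-0.3436, -0.0668, 0.0000] → [1.1003, 0.2139, -1.0564, -0.1908, 0.9816, 0.0000]
J3: z=[-0.4759, -0.0925, 0.8746] o=[0.0514, 0.0100, 0.2230] → [0.0234, 1.0308, 0.1218, -0.4759, -0.0925, 0.8746]
J4: z=[-0.0226, -0.9928, -0.1173] o=[0.6130, -0.0583, 0.6929] → [-0.4312, -0.0054, 0.1286, -0.0226, -0.9928, -0.1173]
q̇ = J⁺·V = [-0.2510, -0.4810, 0.2070, 0.0620]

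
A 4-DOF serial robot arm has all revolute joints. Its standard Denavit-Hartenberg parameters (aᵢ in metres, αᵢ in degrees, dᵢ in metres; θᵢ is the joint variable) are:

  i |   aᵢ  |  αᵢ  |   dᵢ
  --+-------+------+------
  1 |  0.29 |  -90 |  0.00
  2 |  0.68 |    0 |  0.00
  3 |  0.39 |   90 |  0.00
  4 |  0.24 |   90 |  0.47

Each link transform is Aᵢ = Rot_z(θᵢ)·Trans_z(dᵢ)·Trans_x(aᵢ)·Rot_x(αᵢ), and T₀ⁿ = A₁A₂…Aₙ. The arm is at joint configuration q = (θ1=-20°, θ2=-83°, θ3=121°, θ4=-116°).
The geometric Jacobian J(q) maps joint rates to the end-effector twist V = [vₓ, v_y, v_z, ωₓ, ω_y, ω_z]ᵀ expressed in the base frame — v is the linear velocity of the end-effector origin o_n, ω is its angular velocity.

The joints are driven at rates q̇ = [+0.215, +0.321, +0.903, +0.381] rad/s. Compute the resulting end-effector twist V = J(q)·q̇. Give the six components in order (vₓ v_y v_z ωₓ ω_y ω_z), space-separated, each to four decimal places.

0.5838 -0.0523 -0.7061 0.6391 1.0700 0.5152

o_n = [0.7594, -0.5060, 0.8700]
J₁: ẑ×o_n = [0.5060, 0.7594, -0.0000], ω = ẑ
J2: z=[0.3420, 0.9397, 0.0000] o=[0.2725, -0.0992, 0.0000] → [0.8175, -0.2975, -0.5967, 0.3420, 0.9397, 0.0000]
J3: z=[0.3420, 0.9397, 0.0000] o=[0.3504, -0.1275, 0.6749] → [0.1833, -0.0667, -0.5138, 0.3420, 0.9397, 0.0000]
J4: z=[0.5785, -0.2106, 0.7880] o=[0.6392, -0.2326, 0.4348] → [0.1237, -0.1570, -0.1328, 0.5785, -0.2106, 0.7880]
V = J·q̇ = [0.5838, -0.0523, -0.7061, 0.6391, 1.0700, 0.5152]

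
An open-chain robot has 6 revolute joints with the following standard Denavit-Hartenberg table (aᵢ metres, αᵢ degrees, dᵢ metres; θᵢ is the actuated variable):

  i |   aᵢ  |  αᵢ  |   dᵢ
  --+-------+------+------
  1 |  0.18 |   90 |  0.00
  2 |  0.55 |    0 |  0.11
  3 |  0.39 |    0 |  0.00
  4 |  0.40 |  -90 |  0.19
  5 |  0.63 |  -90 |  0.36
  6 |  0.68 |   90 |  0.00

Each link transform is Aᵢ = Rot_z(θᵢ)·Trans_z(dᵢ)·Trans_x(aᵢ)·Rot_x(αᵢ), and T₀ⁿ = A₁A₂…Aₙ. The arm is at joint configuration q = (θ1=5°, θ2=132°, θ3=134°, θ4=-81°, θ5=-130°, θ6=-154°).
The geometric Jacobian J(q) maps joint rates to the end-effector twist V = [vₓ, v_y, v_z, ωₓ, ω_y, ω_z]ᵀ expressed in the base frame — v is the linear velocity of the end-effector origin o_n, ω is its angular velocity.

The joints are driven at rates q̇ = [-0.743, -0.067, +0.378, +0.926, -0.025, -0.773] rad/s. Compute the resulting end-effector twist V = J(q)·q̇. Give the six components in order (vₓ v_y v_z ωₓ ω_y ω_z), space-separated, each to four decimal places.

o_n = [-0.5148, -0.3607, -0.6697]
J₁: ẑ×o_n = [0.3607, -0.5148, 0.0000], ω = ẑ
J2: z=[0.0872, -0.9962, 0.0000] o=[0.1793, 0.0157, 0.0000] → [0.6672, 0.0584, -0.7243, 0.0872, -0.9962, 0.0000]
J3: z=[0.0872, -0.9962, 0.0000] o=[-0.1777, -0.1260, 0.4087] → [1.0743, 0.0940, -0.3563, 0.0872, -0.9962, 0.0000]
J4: z=[0.0872, -0.9962, 0.0000] o=[-0.2048, -0.1283, 0.0197] → [0.6868, 0.0601, -0.3291, 0.0872, -0.9962, 0.0000]
J5: z=[0.0868, 0.0076, -0.9962] o=[-0.5852, -0.3523, -0.0152] → [-0.0133, -0.0133, -0.0013, 0.0868, 0.0076, -0.9962]
J6: z=[-0.7042, -0.7069, -0.0668] o=[-0.1100, -0.7952, -0.3385] → [0.2631, -0.2062, -0.5922, -0.7042, -0.7069, -0.0668]
V = J·q̇ = [0.5263, 0.6295, 0.0669, 0.6500, -0.6861, -0.6665]

0.5263 0.6295 0.0669 0.6500 -0.6861 -0.6665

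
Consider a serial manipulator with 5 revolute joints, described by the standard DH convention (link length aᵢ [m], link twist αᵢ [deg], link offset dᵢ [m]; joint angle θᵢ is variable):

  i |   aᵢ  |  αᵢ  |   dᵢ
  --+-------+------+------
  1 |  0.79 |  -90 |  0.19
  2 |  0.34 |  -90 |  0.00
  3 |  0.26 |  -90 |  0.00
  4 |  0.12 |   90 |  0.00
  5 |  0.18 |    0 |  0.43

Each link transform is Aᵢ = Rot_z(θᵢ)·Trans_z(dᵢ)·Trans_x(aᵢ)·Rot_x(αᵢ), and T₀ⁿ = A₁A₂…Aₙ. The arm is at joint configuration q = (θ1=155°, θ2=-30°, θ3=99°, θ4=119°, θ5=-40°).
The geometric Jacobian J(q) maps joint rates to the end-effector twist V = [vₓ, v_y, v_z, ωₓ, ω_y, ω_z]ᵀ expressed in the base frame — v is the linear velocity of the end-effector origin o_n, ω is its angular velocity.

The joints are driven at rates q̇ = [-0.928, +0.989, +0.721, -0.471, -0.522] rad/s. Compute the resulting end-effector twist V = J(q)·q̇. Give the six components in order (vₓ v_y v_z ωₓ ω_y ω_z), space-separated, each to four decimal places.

o_n = [-0.5921, 0.8530, 0.7530]
J₁: ẑ×o_n = [-0.8530, -0.5921, 0.0000], ω = ẑ
J2: z=[-0.4226, -0.9063, 0.0000] o=[-0.7160, 0.3339, 0.1900] → [-0.5103, 0.2380, -0.1072, -0.4226, -0.9063, 0.0000]
J3: z=[-0.4532, 0.2113, -0.8660] o=[-0.9828, 0.4583, 0.3600] → [0.4249, -0.1603, -0.2614, -0.4532, 0.2113, -0.8660]
J4: z=[0.7091, -0.5033, -0.4938] o=[-0.8424, 0.6762, 0.3397] → [-0.1207, -0.4167, 0.2514, 0.7091, -0.5033, -0.4938]
J5: z=[0.6922, 0.6304, 0.3514] o=[-0.8263, 0.6052, 0.4351] → [0.1133, -0.1378, 0.0239, 0.6922, 0.6304, 0.3514]
V = J·q̇ = [0.5910, 0.9375, -0.4254, -1.4400, -0.8360, -1.5033]

0.5910 0.9375 -0.4254 -1.4400 -0.8360 -1.5033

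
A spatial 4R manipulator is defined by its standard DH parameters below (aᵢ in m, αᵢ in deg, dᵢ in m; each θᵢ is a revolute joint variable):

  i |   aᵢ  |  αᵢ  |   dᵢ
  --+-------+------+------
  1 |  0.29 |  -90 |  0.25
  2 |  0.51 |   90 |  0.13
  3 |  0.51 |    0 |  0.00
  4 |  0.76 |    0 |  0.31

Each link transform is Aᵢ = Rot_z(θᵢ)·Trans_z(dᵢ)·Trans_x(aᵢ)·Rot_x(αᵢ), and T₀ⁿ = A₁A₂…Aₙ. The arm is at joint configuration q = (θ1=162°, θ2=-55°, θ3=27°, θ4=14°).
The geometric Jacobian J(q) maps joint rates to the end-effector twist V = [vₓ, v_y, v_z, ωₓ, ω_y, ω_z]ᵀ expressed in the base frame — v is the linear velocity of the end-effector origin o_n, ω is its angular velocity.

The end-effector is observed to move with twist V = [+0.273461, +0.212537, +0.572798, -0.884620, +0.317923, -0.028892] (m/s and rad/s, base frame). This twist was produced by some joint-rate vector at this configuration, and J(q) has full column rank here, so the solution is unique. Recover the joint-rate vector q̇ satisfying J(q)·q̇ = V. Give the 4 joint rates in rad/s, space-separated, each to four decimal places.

0.6290 -0.0290 -0.4540 -0.6930

o_n = [-1.1391, -0.5343, 1.6877]
J₁: ẑ×o_n = [0.5343, -1.1391, 0.0000], ω = ẑ
J2: z=[-0.3090, -0.9511, 0.0000] o=[-0.2758, 0.0896, 0.2500] → [-1.3673, 0.4443, -0.6282, -0.3090, -0.9511, 0.0000]
J3: z=[0.7791, -0.2531, 0.5736] o=[-0.5942, 0.0564, 0.6678] → [0.0806, -1.1071, -0.5981, 0.7791, -0.2531, 0.5736]
J4: z=[0.7791, -0.2531, 0.5736] o=[-0.9136, -0.0833, 1.0400] → [0.0947, -0.6339, -0.4084, 0.7791, -0.2531, 0.5736]
q̇ = J⁺·V = [0.6290, -0.0290, -0.4540, -0.6930]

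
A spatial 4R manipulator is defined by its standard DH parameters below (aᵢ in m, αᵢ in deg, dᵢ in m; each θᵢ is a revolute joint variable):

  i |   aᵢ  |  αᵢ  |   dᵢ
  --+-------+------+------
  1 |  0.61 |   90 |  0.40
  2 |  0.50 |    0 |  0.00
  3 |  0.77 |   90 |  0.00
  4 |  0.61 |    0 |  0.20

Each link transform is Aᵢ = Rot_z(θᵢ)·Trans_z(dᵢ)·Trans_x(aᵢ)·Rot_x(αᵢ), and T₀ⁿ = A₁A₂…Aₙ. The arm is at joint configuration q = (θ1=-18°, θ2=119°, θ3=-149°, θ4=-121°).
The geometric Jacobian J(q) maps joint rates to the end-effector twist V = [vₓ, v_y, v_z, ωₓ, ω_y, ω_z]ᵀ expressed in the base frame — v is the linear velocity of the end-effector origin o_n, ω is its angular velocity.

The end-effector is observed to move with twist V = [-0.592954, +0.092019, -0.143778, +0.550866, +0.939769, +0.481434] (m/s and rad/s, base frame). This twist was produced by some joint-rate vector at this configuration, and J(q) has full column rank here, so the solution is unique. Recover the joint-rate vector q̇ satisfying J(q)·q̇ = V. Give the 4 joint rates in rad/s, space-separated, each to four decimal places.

0.0770 -0.1970 -0.8670 -0.4670

o_n = [0.7915, 0.2926, 0.4362]
J₁: ẑ×o_n = [-0.2926, 0.7915, 0.0000], ω = ẑ
J2: z=[-0.3090, -0.9511, 0.0000] o=[0.5801, -0.1885, 0.4000] → [-0.0344, 0.0112, 0.0524, -0.3090, -0.9511, 0.0000]
J3: z=[-0.3090, -0.9511, 0.0000] o=[0.3496, -0.1136, 0.8373] → [0.3815, -0.1240, 0.2948, -0.3090, -0.9511, 0.0000]
J4: z=[-0.4755, 0.1545, -0.8660] o=[0.9838, -0.3197, 0.4523] → [0.5277, 0.1589, -0.2614, -0.4755, 0.1545, -0.8660]
q̇ = J⁺·V = [0.0770, -0.1970, -0.8670, -0.4670]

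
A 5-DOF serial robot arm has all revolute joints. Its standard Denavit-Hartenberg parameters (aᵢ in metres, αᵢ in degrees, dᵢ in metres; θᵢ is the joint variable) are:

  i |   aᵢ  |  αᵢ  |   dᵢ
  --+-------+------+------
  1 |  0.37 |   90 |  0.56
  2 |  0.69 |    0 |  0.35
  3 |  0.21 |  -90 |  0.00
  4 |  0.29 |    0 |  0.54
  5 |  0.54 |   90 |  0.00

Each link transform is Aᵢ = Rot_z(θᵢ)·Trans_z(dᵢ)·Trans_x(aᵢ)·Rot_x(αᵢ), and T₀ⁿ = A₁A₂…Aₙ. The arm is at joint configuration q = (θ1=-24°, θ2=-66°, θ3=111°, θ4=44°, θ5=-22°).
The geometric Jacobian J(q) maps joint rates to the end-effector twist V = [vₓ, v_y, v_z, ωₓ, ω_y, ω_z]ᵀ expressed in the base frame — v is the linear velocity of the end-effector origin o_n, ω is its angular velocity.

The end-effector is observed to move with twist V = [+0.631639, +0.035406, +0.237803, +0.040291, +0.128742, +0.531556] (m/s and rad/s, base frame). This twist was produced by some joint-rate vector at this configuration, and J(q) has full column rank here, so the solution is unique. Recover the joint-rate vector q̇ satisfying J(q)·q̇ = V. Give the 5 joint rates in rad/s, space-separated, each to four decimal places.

o_n = [0.8613, -0.3246, 0.9615]
J₁: ẑ×o_n = [0.3246, 0.8613, -0.0000], ω = ẑ
J2: z=[-0.4067, -0.9135, 0.0000] o=[0.3380, -0.1505, 0.5600] → [-0.3668, 0.1633, 0.5488, -0.4067, -0.9135, 0.0000]
J3: z=[-0.4067, -0.9135, 0.0000] o=[0.4520, -0.5844, -0.0703] → [-0.9427, 0.4197, 0.2682, -0.4067, -0.9135, 0.0000]
J4: z=[-0.6460, 0.2876, 0.7071] o=[0.5877, -0.6448, 0.0781] → [0.0277, 0.7641, -0.2855, -0.6460, 0.2876, 0.7071]
J5: z=[-0.6460, 0.2876, 0.7071] o=[0.4556, -0.3654, 0.6075] → [0.0730, 0.5156, -0.1430, -0.6460, 0.2876, 0.7071]
q̇ = J⁺·V = [0.5160, 0.5100, -0.6440, -0.9390, 0.9610]

0.5160 0.5100 -0.6440 -0.9390 0.9610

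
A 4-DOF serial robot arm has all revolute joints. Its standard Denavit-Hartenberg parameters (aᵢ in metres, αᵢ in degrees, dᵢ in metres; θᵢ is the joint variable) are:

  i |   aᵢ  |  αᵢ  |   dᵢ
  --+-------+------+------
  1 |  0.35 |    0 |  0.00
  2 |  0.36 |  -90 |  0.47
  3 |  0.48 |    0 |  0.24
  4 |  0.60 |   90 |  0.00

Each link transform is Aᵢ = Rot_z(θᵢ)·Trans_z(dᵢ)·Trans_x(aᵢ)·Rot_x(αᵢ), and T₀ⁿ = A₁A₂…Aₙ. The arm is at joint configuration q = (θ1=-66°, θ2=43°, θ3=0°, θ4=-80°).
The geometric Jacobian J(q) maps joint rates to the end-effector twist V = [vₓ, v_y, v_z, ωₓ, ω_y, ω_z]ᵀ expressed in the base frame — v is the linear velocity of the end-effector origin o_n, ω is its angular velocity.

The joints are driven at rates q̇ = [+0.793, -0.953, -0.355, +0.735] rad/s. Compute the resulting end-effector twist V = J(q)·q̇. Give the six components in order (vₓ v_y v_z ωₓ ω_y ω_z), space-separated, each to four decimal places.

0.4366 -0.1289 0.1308 0.1485 0.3498 -0.1600

o_n = [1.1053, -0.4677, 1.0609]
J₁: ẑ×o_n = [0.4677, 1.1053, -0.0000], ω = ẑ
J2: z=[0.0000, 0.0000, 1.0000] o=[0.1424, -0.3197, 0.0000] → [0.1480, 0.9629, -0.0000, 0.0000, 0.0000, 1.0000]
J3: z=[0.3907, 0.9205, 0.0000] o=[0.4737, -0.4604, 0.4700] → [0.5439, -0.2309, -0.5842, 0.3907, 0.9205, 0.0000]
J4: z=[0.3907, 0.9205, 0.0000] o=[1.0094, -0.4270, 0.4700] → [0.5439, -0.2309, -0.1042, 0.3907, 0.9205, 0.0000]
V = J·q̇ = [0.4366, -0.1289, 0.1308, 0.1485, 0.3498, -0.1600]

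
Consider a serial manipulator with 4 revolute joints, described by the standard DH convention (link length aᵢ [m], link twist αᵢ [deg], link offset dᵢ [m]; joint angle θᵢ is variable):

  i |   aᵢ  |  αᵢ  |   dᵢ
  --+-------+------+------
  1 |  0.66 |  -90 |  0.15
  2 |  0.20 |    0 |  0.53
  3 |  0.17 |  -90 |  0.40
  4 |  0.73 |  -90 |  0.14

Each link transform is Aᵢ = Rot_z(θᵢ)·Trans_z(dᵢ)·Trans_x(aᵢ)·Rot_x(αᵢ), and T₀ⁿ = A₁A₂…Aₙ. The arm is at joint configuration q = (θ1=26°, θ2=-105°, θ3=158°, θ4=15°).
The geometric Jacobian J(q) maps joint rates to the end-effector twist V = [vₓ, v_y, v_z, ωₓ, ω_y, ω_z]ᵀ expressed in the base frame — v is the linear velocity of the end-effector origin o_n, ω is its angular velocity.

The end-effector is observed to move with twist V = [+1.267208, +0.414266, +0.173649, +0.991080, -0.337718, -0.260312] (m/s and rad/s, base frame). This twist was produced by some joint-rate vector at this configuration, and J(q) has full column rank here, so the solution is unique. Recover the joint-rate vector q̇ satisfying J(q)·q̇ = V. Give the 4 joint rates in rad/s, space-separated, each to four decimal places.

-0.8200 0.1510 -0.8890 -0.9300

o_n = [0.5947, 1.1146, -0.4400]
J₁: ẑ×o_n = [-1.1146, 0.5947, 0.0000], ω = ẑ
J2: z=[-0.4384, 0.8988, 0.0000] o=[0.5932, 0.2893, 0.1500] → [-0.5303, -0.2586, -0.3631, -0.4384, 0.8988, 0.0000]
J3: z=[-0.4384, 0.8988, 0.0000] o=[0.3143, 0.7430, 0.3432] → [-0.7039, -0.3433, -0.4149, -0.4384, 0.8988, 0.0000]
J4: z=[-0.7178, -0.3501, -0.6018] o=[0.2309, 1.1474, 0.2074] → [0.2069, -0.6836, 0.1509, -0.7178, -0.3501, -0.6018]
q̇ = J⁺·V = [-0.8200, 0.1510, -0.8890, -0.9300]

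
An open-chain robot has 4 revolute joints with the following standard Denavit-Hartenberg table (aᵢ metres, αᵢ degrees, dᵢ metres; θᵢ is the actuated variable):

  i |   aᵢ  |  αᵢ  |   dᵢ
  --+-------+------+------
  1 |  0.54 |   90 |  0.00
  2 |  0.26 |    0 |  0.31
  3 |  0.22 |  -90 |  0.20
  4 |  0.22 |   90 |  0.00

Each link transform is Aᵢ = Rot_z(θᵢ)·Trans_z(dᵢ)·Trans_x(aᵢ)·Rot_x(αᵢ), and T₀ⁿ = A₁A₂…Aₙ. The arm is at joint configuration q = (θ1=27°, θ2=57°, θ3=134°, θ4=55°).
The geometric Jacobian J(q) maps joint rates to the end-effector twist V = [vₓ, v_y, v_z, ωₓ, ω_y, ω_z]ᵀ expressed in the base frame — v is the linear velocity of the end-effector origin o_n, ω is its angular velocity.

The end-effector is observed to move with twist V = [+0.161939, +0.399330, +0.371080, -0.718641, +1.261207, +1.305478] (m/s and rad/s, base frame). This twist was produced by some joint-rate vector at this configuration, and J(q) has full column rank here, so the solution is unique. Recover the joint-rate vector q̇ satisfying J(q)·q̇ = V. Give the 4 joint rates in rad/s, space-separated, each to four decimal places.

o_n = [0.4542, -0.1387, 0.1520]
J₁: ẑ×o_n = [0.1387, 0.4542, -0.0000], ω = ẑ
J2: z=[0.4540, -0.8910, 0.0000] o=[0.4811, 0.2452, 0.0000] → [-0.1354, -0.0690, -0.1982, 0.4540, -0.8910, 0.0000]
J3: z=[0.4540, -0.8910, 0.0000] o=[0.7481, 0.0332, 0.2181] → [0.0589, 0.0300, -0.3398, 0.4540, -0.8910, 0.0000]
J4: z=[0.1700, 0.0866, -0.9816] o=[0.6464, -0.2430, 0.1761] → [0.1003, 0.1927, 0.0344, 0.1700, 0.0866, -0.9816]
q̇ = J⁺·V = [0.9570, -0.7730, -0.6770, -0.3550]

0.9570 -0.7730 -0.6770 -0.3550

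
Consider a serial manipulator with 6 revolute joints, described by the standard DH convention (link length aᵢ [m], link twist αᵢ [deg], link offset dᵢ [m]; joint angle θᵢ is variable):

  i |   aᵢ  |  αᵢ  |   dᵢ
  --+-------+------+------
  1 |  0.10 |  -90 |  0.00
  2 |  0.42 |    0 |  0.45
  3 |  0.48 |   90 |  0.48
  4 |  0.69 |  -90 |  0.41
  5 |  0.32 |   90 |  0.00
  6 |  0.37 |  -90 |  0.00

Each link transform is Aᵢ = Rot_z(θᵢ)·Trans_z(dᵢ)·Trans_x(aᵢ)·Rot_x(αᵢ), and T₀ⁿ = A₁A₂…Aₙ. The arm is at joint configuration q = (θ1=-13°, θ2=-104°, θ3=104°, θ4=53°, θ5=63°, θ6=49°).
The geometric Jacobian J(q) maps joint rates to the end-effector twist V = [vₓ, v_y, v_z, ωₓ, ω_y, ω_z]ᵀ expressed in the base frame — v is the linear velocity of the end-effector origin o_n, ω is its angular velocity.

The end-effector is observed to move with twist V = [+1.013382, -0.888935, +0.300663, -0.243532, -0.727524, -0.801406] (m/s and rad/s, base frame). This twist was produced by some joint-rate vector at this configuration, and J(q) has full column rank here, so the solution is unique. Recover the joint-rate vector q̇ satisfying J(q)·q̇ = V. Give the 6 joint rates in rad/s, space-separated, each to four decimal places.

o_n = [1.2201, 1.6202, 0.3161]
J₁: ẑ×o_n = [-1.6202, 1.2201, 0.0000], ω = ẑ
J2: z=[0.2250, 0.9744, 0.0000] o=[0.0974, -0.0225, 0.0000] → [0.3080, -0.0711, -0.7244, 0.2250, 0.9744, 0.0000]
J3: z=[0.2250, 0.9744, 0.0000] o=[0.0997, 0.4388, 0.4075] → [-0.0891, 0.0206, -0.8260, 0.2250, 0.9744, 0.0000]
J4: z=[-0.0000, -0.0000, 1.0000] o=[0.6753, 0.7985, 0.4075] → [-0.8217, 0.5448, -0.0000, -0.0000, -0.0000, 1.0000]
J5: z=[-0.6428, 0.7660, 0.0000] o=[1.2039, 1.2421, 0.8175] → [-0.3841, -0.3223, -0.2555, -0.6428, 0.7660, 0.0000]
J6: z=[0.6826, 0.5727, 0.4540] o=[1.3152, 1.3355, 0.5324] → [-0.2531, 0.1045, 0.2488, 0.6826, 0.5727, 0.4540]
q̇ = J⁺·V = [-0.8780, -0.9910, 0.4530, 0.1910, -0.0770, -0.2520]

-0.8780 -0.9910 0.4530 0.1910 -0.0770 -0.2520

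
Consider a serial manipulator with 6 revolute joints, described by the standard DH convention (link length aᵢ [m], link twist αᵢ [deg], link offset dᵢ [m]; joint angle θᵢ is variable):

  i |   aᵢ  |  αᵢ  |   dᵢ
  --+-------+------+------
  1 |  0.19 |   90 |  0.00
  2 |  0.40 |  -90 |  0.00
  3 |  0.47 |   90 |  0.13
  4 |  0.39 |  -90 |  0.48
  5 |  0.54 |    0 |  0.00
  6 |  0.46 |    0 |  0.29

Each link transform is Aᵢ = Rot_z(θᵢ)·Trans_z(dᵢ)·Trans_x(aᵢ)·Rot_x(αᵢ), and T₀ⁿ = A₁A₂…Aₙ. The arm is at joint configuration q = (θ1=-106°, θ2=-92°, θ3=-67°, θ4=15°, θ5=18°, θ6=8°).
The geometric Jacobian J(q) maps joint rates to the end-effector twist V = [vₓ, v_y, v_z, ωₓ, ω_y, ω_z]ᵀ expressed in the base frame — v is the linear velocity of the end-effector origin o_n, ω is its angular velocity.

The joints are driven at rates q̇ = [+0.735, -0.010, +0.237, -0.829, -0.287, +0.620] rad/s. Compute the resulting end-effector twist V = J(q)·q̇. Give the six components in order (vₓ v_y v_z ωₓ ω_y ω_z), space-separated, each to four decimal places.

o_n = [-1.7671, -0.4373, -0.9744]
J₁: ẑ×o_n = [0.4373, -1.7671, 0.0000], ω = ẑ
J2: z=[-0.9613, 0.2756, 0.0000] o=[-0.0524, -0.1826, 0.0000] → [-0.2686, -0.9366, 0.7174, -0.9613, 0.2756, 0.0000]
J3: z=[-0.2755, -0.9607, -0.0349] o=[-0.0485, -0.1692, -0.3998] → [0.5427, -0.0983, -1.5772, -0.2755, -0.9607, -0.0349]
J4: z=[-0.3844, 0.0768, 0.9199] o=[-0.4984, -0.1687, -0.5878] → [0.2174, -1.3157, 0.2007, -0.3844, 0.0768, 0.9199]
J5: z=[-0.0380, -0.9970, 0.0674] o=[-1.0427, -0.1283, -0.2969] → [0.6963, -0.0746, -0.7105, -0.0380, -0.9970, 0.0674]
J6: z=[-0.0380, -0.9970, 0.0674] o=[-1.4522, -0.1364, -0.6487] → [0.3449, -0.0336, -0.3025, -0.0380, -0.9970, 0.0674]
V = J·q̇ = [0.2865, -0.2215, -0.5310, 0.2504, -0.6261, -0.0135]

0.2865 -0.2215 -0.5310 0.2504 -0.6261 -0.0135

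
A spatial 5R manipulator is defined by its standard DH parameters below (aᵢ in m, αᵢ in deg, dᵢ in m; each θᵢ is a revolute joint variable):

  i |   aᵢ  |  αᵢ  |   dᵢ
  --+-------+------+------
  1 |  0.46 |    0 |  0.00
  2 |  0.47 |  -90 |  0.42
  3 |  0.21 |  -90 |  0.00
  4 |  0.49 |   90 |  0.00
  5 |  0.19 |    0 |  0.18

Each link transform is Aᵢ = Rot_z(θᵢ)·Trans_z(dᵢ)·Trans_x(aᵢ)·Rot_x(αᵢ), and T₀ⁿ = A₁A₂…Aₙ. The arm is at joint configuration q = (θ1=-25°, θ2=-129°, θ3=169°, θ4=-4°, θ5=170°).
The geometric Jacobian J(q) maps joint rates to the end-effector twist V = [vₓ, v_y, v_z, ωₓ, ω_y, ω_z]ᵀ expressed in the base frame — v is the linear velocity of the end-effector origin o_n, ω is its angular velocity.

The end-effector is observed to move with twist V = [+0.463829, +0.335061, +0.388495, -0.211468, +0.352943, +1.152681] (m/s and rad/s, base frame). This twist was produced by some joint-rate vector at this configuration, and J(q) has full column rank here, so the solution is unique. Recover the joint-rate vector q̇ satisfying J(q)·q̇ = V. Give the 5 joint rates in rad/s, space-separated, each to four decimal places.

o_n = [0.5289, -0.3631, 0.3571]
J₁: ẑ×o_n = [0.3631, 0.5289, -0.0000], ω = ẑ
J2: z=[0.0000, 0.0000, 1.0000] o=[0.4169, -0.1944, 0.0000] → [0.1687, 0.1120, -0.0000, 0.0000, 0.0000, 1.0000]
J3: z=[0.4384, -0.8988, 0.0000] o=[-0.0055, -0.4004, 0.4200] → [0.0566, 0.0276, 0.4967, 0.4384, -0.8988, 0.0000]
J4: z=[0.1715, 0.0836, 0.9816] o=[0.1797, -0.3101, 0.3799] → [0.0501, 0.3466, -0.0383, 0.1715, 0.0836, 0.9816]
J5: z=[0.3758, -0.9266, 0.0133] o=[0.6260, -0.1305, 0.2867] → [-0.0621, -0.0277, -0.1774, 0.3758, -0.9266, 0.0133]
q̇ = J⁺·V = [0.6840, 0.9620, 0.4400, -0.4910, -0.8520]

0.6840 0.9620 0.4400 -0.4910 -0.8520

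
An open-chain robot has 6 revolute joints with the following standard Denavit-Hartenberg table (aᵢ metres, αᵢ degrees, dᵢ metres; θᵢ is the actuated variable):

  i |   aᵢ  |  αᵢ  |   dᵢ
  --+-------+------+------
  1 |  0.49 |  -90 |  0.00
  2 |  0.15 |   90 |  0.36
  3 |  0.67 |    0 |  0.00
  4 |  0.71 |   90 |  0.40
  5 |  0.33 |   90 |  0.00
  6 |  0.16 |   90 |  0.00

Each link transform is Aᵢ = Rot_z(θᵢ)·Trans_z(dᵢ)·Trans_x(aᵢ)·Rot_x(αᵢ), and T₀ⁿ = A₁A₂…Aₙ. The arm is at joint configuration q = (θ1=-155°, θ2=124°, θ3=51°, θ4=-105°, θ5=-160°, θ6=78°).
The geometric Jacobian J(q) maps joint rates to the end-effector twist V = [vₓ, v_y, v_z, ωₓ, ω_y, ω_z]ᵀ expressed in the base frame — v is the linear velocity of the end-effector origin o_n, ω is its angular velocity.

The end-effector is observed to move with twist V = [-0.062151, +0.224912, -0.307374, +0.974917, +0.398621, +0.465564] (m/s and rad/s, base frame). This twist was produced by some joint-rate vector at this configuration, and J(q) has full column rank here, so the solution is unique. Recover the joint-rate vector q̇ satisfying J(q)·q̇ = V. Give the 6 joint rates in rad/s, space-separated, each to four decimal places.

o_n = [-0.1086, -0.5918, -0.7028]
J₁: ẑ×o_n = [0.5918, -0.1086, 0.0000], ω = ẑ
J2: z=[0.4226, -0.9063, 0.0000] o=[-0.4441, -0.2071, 0.0000] → [0.6369, 0.2970, 0.1414, 0.4226, -0.9063, 0.0000]
J3: z=[-0.7514, -0.3504, -0.5592] o=[-0.2159, -0.4979, -0.1244] → [0.1501, -0.4946, 0.1082, -0.7514, -0.3504, -0.5592]
J4: z=[-0.7514, -0.3504, -0.5592] o=[0.2178, -0.8702, -0.4739] → [0.2358, 0.0106, -0.3235, -0.7514, -0.3504, -0.5592]
J5: z=[-0.6584, 0.3415, 0.6707] o=[-0.1140, -0.3911, -1.0436] → [0.2510, 0.2280, 0.1303, -0.6584, 0.3415, 0.6707]
J6: z=[-0.6910, -0.6275, -0.3588] o=[-0.0155, -0.6220, -0.8293] → [-0.0686, 0.1209, -0.0793, -0.6910, -0.6275, -0.3588]
q̇ = J⁺·V = [0.3900, -0.1870, -0.9880, 0.3940, -0.5650, -0.3410]

0.3900 -0.1870 -0.9880 0.3940 -0.5650 -0.3410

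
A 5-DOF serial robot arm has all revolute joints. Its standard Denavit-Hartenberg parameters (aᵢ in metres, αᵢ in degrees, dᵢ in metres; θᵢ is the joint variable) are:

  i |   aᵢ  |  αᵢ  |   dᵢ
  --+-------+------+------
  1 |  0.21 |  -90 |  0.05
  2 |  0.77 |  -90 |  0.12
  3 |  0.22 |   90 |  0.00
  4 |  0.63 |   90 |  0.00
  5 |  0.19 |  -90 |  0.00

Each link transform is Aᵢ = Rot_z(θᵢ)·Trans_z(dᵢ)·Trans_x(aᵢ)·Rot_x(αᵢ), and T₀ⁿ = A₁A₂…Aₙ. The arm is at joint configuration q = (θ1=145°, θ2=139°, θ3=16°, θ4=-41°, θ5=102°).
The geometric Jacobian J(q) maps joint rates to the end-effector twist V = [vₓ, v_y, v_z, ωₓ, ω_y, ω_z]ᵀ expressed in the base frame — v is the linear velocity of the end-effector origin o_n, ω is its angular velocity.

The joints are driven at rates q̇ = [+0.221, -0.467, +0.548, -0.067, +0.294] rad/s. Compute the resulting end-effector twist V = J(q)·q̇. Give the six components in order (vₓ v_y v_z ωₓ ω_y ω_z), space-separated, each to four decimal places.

o_n = [0.4570, -0.4606, -1.2009]
J₁: ẑ×o_n = [0.4606, 0.4570, -0.0000], ω = ẑ
J2: z=[-0.5736, -0.8192, 0.0000] o=[-0.1720, 0.1205, 0.0500] → [1.0247, -0.7175, 0.8485, -0.5736, -0.8192, 0.0000]
J3: z=[0.5374, -0.3763, 0.7547] o=[0.2352, -0.3112, -0.4552] → [0.3934, 0.5682, 0.0032, 0.5374, -0.3763, 0.7547]
J4: z=[-0.3810, -0.9067, -0.1808] o=[0.4007, -0.3530, -0.5939] → [0.5310, -0.2414, 0.0920, -0.3810, -0.9067, -0.1808]
J5: z=[-0.8992, 0.4089, -0.1558] o=[0.5363, -0.2880, -1.2057] → [-0.0250, 0.0166, 0.1876, -0.8992, 0.4089, -0.1558]
V = J·q̇ = [-0.2041, 0.7685, -0.3455, 0.3235, 0.3573, 0.6009]

-0.2041 0.7685 -0.3455 0.3235 0.3573 0.6009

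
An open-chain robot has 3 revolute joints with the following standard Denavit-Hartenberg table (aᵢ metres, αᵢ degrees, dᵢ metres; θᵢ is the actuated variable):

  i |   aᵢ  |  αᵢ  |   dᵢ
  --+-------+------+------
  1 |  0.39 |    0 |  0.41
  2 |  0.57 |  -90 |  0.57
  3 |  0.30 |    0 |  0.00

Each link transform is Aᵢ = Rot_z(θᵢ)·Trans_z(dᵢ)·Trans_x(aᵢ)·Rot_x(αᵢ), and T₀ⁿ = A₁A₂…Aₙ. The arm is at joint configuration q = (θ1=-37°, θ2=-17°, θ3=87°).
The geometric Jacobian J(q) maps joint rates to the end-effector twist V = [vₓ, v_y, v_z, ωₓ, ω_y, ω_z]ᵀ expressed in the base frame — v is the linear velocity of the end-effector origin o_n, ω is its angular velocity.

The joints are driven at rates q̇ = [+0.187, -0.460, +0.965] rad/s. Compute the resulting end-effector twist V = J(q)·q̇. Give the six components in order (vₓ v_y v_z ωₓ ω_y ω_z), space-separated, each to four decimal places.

-0.2554 0.1981 -0.0152 0.7807 0.5672 -0.2730

o_n = [0.6557, -0.7085, 0.6804]
J₁: ẑ×o_n = [0.7085, 0.6557, -0.0000], ω = ẑ
J2: z=[0.0000, 0.0000, 1.0000] o=[0.3115, -0.2347, 0.4100] → [0.4738, 0.3443, -0.0000, 0.0000, 0.0000, 1.0000]
J3: z=[0.8090, 0.5878, 0.0000] o=[0.6465, -0.6958, 0.9800] → [-0.1761, 0.2424, -0.0157, 0.8090, 0.5878, 0.0000]
V = J·q̇ = [-0.2554, 0.1981, -0.0152, 0.7807, 0.5672, -0.2730]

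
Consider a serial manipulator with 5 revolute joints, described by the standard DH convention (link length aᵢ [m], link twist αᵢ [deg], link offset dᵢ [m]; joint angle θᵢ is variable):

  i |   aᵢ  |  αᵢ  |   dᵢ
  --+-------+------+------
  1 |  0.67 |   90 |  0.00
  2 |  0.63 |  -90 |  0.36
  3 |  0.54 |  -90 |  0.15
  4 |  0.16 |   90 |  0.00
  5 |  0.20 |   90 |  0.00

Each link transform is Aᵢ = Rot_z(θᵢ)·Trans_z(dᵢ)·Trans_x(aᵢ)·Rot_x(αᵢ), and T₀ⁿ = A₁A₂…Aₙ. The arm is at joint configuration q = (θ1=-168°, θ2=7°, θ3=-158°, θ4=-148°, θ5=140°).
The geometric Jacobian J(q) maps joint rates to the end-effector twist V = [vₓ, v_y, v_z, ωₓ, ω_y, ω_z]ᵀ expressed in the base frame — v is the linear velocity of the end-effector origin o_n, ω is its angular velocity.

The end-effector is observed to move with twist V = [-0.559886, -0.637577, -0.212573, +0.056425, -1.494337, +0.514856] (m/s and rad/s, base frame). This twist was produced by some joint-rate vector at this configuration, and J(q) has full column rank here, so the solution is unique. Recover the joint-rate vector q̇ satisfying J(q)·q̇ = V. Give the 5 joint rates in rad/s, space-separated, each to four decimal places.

0.7260 -0.9920 0.3860 -0.3610 0.7390

o_n = [-0.9558, 0.4913, 0.1747]
J₁: ẑ×o_n = [-0.4913, -0.9558, 0.0000], ω = ẑ
J2: z=[-0.2079, 0.9781, 0.0000] o=[-0.6554, -0.1393, 0.0000] → [0.1709, 0.0363, 0.1627, -0.2079, 0.9781, 0.0000]
J3: z=[0.1192, 0.0253, 0.9925] o=[-1.3418, 0.0828, 0.0768] → [-0.4030, 0.3715, 0.0389, 0.1192, 0.0253, 0.9925]
J4: z=[-0.5565, 0.8296, 0.0457] o=[-0.8799, 0.3878, 0.1646] → [0.0036, 0.0022, 0.0053, -0.5565, 0.8296, 0.0457]
J5: z=[-0.5368, -0.3171, -0.7818] o=[-0.9814, 0.3143, 0.2641] → [0.1668, -0.0680, -0.0869, -0.5368, -0.3171, -0.7818]
q̇ = J⁺·V = [0.7260, -0.9920, 0.3860, -0.3610, 0.7390]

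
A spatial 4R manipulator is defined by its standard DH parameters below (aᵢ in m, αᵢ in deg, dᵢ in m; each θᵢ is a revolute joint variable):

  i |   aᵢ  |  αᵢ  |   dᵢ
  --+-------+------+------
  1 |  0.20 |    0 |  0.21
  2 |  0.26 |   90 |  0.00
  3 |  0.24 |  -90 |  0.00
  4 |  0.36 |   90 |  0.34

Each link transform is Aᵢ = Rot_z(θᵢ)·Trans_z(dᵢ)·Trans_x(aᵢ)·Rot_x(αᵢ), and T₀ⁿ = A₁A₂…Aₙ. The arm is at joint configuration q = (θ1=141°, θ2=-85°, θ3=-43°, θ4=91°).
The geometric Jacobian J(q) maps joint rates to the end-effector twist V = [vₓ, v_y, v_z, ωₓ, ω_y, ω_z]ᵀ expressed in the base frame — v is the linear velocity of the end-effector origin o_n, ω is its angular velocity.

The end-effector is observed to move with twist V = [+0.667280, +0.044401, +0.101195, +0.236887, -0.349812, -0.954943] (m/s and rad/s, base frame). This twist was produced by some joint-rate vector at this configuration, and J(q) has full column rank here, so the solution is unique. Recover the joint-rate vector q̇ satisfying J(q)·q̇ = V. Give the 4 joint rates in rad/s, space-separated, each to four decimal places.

o_n = [-0.0832, 0.8766, 0.2993]
J₁: ẑ×o_n = [-0.8766, -0.0832, 0.0000], ω = ẑ
J2: z=[0.0000, 0.0000, 1.0000] o=[-0.1554, 0.1259, 0.2100] → [-0.7508, 0.0722, 0.0000, 0.0000, 0.0000, 1.0000]
J3: z=[0.8290, -0.5592, 0.0000] o=[-0.0100, 0.3414, 0.2100] → [-0.0499, -0.0740, 0.4028, 0.8290, -0.5592, 0.0000]
J4: z=[0.3814, 0.5654, 0.7314] o=[0.0881, 0.4869, 0.0463] → [-0.1420, -0.2218, 0.2455, 0.3814, 0.5654, 0.7314]
q̇ = J⁺·V = [-0.5080, -0.2780, 0.3920, -0.2310]

-0.5080 -0.2780 0.3920 -0.2310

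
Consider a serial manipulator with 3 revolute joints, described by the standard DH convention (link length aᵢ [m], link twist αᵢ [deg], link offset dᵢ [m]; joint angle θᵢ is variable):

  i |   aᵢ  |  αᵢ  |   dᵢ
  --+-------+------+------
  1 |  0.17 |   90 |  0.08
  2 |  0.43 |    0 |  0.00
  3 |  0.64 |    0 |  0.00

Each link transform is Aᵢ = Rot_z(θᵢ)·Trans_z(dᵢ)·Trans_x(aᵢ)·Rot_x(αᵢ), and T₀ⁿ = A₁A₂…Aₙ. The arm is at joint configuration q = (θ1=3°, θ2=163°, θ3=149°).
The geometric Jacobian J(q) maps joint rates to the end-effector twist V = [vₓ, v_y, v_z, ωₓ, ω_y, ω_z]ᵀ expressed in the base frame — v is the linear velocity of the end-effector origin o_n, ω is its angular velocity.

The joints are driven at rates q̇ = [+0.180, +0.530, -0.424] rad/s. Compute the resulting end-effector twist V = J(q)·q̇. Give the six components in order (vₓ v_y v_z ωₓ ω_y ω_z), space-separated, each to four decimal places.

o_n = [0.1868, 0.0098, -0.2699]
J₁: ẑ×o_n = [-0.0098, 0.1868, 0.0000], ω = ẑ
J2: z=[0.0523, -0.9986, 0.0000] o=[0.1698, 0.0089, 0.0800] → [0.3494, 0.0183, 0.0170, 0.0523, -0.9986, 0.0000]
J3: z=[0.0523, -0.9986, 0.0000] o=[-0.2409, -0.0126, 0.2057] → [0.4750, 0.0249, 0.4282, 0.0523, -0.9986, 0.0000]
V = J·q̇ = [-0.0180, 0.0328, -0.1725, 0.0055, -0.1059, 0.1800]

-0.0180 0.0328 -0.1725 0.0055 -0.1059 0.1800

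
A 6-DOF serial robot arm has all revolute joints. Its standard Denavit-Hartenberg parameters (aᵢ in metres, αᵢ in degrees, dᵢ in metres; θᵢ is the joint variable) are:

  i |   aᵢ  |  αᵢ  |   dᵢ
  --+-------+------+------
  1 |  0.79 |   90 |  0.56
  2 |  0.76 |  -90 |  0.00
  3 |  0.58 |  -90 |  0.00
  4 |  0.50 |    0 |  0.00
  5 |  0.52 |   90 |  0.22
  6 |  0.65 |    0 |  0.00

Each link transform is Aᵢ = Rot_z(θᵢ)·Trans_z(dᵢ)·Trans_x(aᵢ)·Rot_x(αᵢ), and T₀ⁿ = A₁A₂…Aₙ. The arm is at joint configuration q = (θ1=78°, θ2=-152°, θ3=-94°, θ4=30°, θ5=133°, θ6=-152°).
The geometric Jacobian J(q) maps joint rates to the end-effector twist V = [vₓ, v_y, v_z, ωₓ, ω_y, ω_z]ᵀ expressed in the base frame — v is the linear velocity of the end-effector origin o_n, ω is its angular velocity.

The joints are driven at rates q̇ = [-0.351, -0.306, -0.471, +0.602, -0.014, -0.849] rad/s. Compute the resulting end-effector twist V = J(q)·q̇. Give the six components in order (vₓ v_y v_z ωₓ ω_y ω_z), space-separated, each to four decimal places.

0.0158 -0.4922 0.3948 -0.5790 -0.2584 -0.9355

o_n = [1.0641, -0.0733, 0.4848]
J₁: ẑ×o_n = [0.0733, 1.0641, -0.0000], ω = ẑ
J2: z=[0.9781, -0.2079, 0.0000] o=[0.1643, 0.7727, 0.5600] → [0.0156, 0.0736, -0.6404, 0.9781, -0.2079, 0.0000]
J3: z=[0.0976, 0.4592, -0.8829] o=[0.0247, 0.1164, 0.2032] → [-0.0381, -0.9452, -0.4958, 0.0976, 0.4592, -0.8829]
J4: z=[-0.1149, -0.8761, -0.4683] o=[0.5981, 0.0310, 0.2222] → [-0.2789, -0.1881, 0.4202, -0.1149, -0.8761, -0.4683]
J5: z=[-0.1149, -0.8761, -0.4683] o=[1.0018, -0.1475, 0.4571] → [0.0106, -0.0260, 0.0460, -0.1149, -0.8761, -0.4683]
J6: z=[0.1957, -0.4822, 0.8539] o=[0.4701, -0.3369, 0.4720] → [-0.2313, 0.5048, 0.3380, 0.1957, -0.4822, 0.8539]
V = J·q̇ = [0.0158, -0.4922, 0.3948, -0.5790, -0.2584, -0.9355]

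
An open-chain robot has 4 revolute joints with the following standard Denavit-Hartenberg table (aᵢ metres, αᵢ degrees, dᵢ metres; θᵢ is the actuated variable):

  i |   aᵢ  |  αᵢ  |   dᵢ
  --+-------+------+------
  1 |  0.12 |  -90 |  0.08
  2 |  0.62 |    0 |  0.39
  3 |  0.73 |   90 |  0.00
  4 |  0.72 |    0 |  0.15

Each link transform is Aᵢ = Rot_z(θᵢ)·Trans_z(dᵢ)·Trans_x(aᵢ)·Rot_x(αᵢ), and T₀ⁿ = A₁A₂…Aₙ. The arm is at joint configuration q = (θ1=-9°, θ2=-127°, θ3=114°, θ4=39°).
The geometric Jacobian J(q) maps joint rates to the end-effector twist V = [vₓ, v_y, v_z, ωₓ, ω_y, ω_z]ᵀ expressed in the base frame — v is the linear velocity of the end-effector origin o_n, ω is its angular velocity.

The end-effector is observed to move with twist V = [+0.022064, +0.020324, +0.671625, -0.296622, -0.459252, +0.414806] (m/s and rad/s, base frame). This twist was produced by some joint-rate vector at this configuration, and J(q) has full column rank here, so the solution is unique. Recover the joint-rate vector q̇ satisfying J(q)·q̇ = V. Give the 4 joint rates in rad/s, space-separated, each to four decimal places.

o_n = [1.0896, 0.6810, 1.0114]
J₁: ẑ×o_n = [-0.6810, 1.0896, 0.0000], ω = ẑ
J2: z=[0.1564, 0.9877, 0.0000] o=[0.1185, -0.0188, 0.0800] → [0.9199, -0.1457, -0.8496, 0.1564, 0.9877, 0.0000]
J3: z=[0.1564, 0.9877, 0.0000] o=[-0.1890, 0.4248, 0.5752] → [0.4309, -0.0682, -1.2228, 0.1564, 0.9877, 0.0000]
J4: z=[-0.2222, 0.0352, 0.9744] o=[0.5135, 0.3135, 0.7394] → [-0.3485, 0.6217, -0.1019, -0.2222, 0.0352, 0.9744]
q̇ = J⁺·V = [-0.5430, 0.4300, -0.9300, 0.9830]

-0.5430 0.4300 -0.9300 0.9830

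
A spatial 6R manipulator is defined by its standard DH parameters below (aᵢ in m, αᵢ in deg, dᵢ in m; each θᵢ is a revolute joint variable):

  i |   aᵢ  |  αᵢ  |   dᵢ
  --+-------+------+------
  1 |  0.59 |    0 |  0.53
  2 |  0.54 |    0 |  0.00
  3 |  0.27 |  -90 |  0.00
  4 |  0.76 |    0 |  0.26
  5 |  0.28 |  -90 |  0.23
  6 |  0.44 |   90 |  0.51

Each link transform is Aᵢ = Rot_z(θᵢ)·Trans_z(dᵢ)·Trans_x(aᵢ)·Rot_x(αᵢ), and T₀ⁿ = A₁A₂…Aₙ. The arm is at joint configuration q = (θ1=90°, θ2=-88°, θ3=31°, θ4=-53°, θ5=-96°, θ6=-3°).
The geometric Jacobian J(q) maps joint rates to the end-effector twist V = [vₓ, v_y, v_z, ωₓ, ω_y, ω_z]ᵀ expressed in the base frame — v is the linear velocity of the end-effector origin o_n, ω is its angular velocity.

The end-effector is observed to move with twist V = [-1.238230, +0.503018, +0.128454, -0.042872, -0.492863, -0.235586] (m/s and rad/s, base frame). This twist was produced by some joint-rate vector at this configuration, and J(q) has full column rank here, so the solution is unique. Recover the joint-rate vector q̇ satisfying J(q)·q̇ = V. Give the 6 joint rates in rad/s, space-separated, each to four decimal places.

o_n = [0.5734, 1.2425, 1.9446]
J₁: ẑ×o_n = [-1.2425, 0.5734, 0.0000], ω = ẑ
J2: z=[0.0000, 0.0000, 1.0000] o=[0.0000, 0.5900, 0.5300] → [-0.6525, 0.5734, 0.0000, 0.0000, 0.0000, 1.0000]
J3: z=[0.0000, 0.0000, 1.0000] o=[0.5397, 0.6088, 0.5300] → [-0.6336, 0.0337, 0.0000, 0.0000, 0.0000, 1.0000]
J4: z=[-0.5446, 0.8387, 0.0000] o=[0.7661, 0.7559, 0.5300] → [1.1864, 0.7705, -0.1034, -0.5446, 0.8387, 0.0000]
J5: z=[-0.5446, 0.8387, 0.0000] o=[1.0081, 1.2231, 1.1370] → [0.6774, 0.4399, 0.3540, -0.5446, 0.8387, 0.0000]
J6: z=[0.4319, 0.2805, 0.8572] o=[0.6815, 1.2852, 1.2812] → [0.2228, -0.3793, 0.0119, 0.4319, 0.2805, 0.8572]
q̇ = J⁺·V = [0.5830, 0.6010, -0.9130, -0.5980, 0.2080, -0.5910]

0.5830 0.6010 -0.9130 -0.5980 0.2080 -0.5910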